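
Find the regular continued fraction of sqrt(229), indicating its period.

Write x_i = (sqrt(229) + m_i)/d_i with (m_0, d_0) = (0, 1). a_0 = floor(sqrt(229)) = 15, since 15^2 = 225 <= 229 < 256 = 16^2.
Iterate m_{i+1} = d_i*a_i - m_i, d_{i+1} = (229 - m_{i+1}^2)/d_i, a_{i+1} = floor((a_0 + m_{i+1})/d_{i+1}):
  m_1 = 1*15 - 0 = 15, d_1 = (229 - 15^2)/1 = 4/1 = 4, a_1 = floor((15 + 15)/4) = 7.
  m_2 = 4*7 - 15 = 13, d_2 = (229 - 13^2)/4 = 60/4 = 15, a_2 = floor((15 + 13)/15) = 1.
  m_3 = 15*1 - 13 = 2, d_3 = (229 - 2^2)/15 = 225/15 = 15, a_3 = floor((15 + 2)/15) = 1.
  m_4 = 15*1 - 2 = 13, d_4 = (229 - 13^2)/15 = 60/15 = 4, a_4 = floor((15 + 13)/4) = 7.
  m_5 = 4*7 - 13 = 15, d_5 = (229 - 15^2)/4 = 4/4 = 1, a_5 = floor((15 + 15)/1) = 30.
  m_6 = 1*30 - 15 = 15, d_6 = (229 - 15^2)/1 = 4/1 = 4: (m_6, d_6) = (m_1, d_1) = (15, 4), so from here the quotients repeat a_1, ..., a_5; the period length is 5.
Hence the expansion of sqrt(229) is a_0 = 15 followed by the repeating block 7, 1, 1, 7, 30 (period 5).

[15; (7, 1, 1, 7, 30)]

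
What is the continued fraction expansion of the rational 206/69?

[2; 1, 68]

Run the Euclidean algorithm on 206 and 69; the successive quotients are the partial quotients a_0, a_1, ... (each step inverts the fractional part left over by the previous one):
  206 = 2*69 + 68, so a_0 = 2.
  69 = 1*68 + 1, so a_1 = 1.
  68 = 68*1 + 0, so a_2 = 68.
The remainder reaches 0 after 3 divisions, so the expansion has 3 partial quotients, read off in order.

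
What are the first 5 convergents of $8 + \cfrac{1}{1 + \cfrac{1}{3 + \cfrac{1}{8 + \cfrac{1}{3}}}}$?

Using the convergent recurrence p_i = a_i*p_{i-1} + p_{i-2}, q_i = a_i*q_{i-1} + q_{i-2} with p_{-2}=0, p_{-1}=1, q_{-2}=1, q_{-1}=0:
  i=0: a_0=8, p_0 = 8*1 + 0 = 8, q_0 = 8*0 + 1 = 1.
  i=1: a_1=1, p_1 = 1*8 + 1 = 9, q_1 = 1*1 + 0 = 1.
  i=2: a_2=3, p_2 = 3*9 + 8 = 35, q_2 = 3*1 + 1 = 4.
  i=3: a_3=8, p_3 = 8*35 + 9 = 289, q_3 = 8*4 + 1 = 33.
  i=4: a_4=3, p_4 = 3*289 + 35 = 902, q_4 = 3*33 + 4 = 103.

8/1, 9/1, 35/4, 289/33, 902/103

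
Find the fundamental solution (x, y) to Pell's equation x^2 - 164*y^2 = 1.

(x, y) = (2049, 160)

First expand sqrt(164) as a continued fraction. With x_i = (sqrt(164) + m_i)/d_i and (m_0, d_0) = (0, 1): a_0 = floor(sqrt(164)) = 12, since 12^2 = 144 <= 164 < 169 = 13^2.
Iterate m_{i+1} = d_i*a_i - m_i, d_{i+1} = (164 - m_{i+1}^2)/d_i, a_{i+1} = floor((a_0 + m_{i+1})/d_{i+1}):
  m_1 = 1*12 - 0 = 12, d_1 = (164 - 12^2)/1 = 20/1 = 20, a_1 = floor((12 + 12)/20) = 1.
  m_2 = 20*1 - 12 = 8, d_2 = (164 - 8^2)/20 = 100/20 = 5, a_2 = floor((12 + 8)/5) = 4.
  m_3 = 5*4 - 8 = 12, d_3 = (164 - 12^2)/5 = 20/5 = 4, a_3 = floor((12 + 12)/4) = 6.
  m_4 = 4*6 - 12 = 12, d_4 = (164 - 12^2)/4 = 20/4 = 5, a_4 = floor((12 + 12)/5) = 4.
  m_5 = 5*4 - 12 = 8, d_5 = (164 - 8^2)/5 = 100/5 = 20, a_5 = floor((12 + 8)/20) = 1.
  m_6 = 20*1 - 8 = 12, d_6 = (164 - 12^2)/20 = 20/20 = 1, a_6 = floor((12 + 12)/1) = 24.
  m_7 = 1*24 - 12 = 12, d_7 = (164 - 12^2)/1 = 20/1 = 20: (m_7, d_7) = (m_1, d_1) = (12, 20), so from here the quotients repeat a_1, ..., a_6; the period length is 6.
So sqrt(164) = [12; (1, 4, 6, 4, 1, 24)] with period length k = 6.
k is even, so the fundamental solution of x^2 - 164y^2 = 1 is (p_{k-1}, q_{k-1}) = (p_5, q_5); compute convergents through index 5.
Convergents (p_i = a_i*p_{i-1} + p_{i-2}, q_i = a_i*q_{i-1} + q_{i-2} with p_{-2}=0, p_{-1}=1, q_{-2}=1, q_{-1}=0):
  i=0: a_0=12, p_0 = 12*1 + 0 = 12, q_0 = 12*0 + 1 = 1.
  i=1: a_1=1, p_1 = 1*12 + 1 = 13, q_1 = 1*1 + 0 = 1.
  i=2: a_2=4, p_2 = 4*13 + 12 = 64, q_2 = 4*1 + 1 = 5.
  i=3: a_3=6, p_3 = 6*64 + 13 = 397, q_3 = 6*5 + 1 = 31.
  i=4: a_4=4, p_4 = 4*397 + 64 = 1652, q_4 = 4*31 + 5 = 129.
  i=5: a_5=1, p_5 = 1*1652 + 397 = 2049, q_5 = 1*129 + 31 = 160.
Check: 2049^2 - 164*160^2 = 4198401 - 4198400 = 1, so (x, y) = (2049, 160) solves the equation, and by the theorem it is the least positive solution.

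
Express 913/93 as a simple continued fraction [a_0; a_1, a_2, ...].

[9; 1, 4, 2, 8]

Run the Euclidean algorithm on 913 and 93; the successive quotients are the partial quotients a_0, a_1, ... (each step inverts the fractional part left over by the previous one):
  913 = 9*93 + 76, so a_0 = 9.
  93 = 1*76 + 17, so a_1 = 1.
  76 = 4*17 + 8, so a_2 = 4.
  17 = 2*8 + 1, so a_3 = 2.
  8 = 8*1 + 0, so a_4 = 8.
The remainder reaches 0 after 5 divisions, so the expansion has 5 partial quotients, read off in order.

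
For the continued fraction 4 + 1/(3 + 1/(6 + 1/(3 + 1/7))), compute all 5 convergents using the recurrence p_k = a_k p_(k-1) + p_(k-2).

Using the convergent recurrence p_i = a_i*p_{i-1} + p_{i-2}, q_i = a_i*q_{i-1} + q_{i-2} with p_{-2}=0, p_{-1}=1, q_{-2}=1, q_{-1}=0:
  i=0: a_0=4, p_0 = 4*1 + 0 = 4, q_0 = 4*0 + 1 = 1.
  i=1: a_1=3, p_1 = 3*4 + 1 = 13, q_1 = 3*1 + 0 = 3.
  i=2: a_2=6, p_2 = 6*13 + 4 = 82, q_2 = 6*3 + 1 = 19.
  i=3: a_3=3, p_3 = 3*82 + 13 = 259, q_3 = 3*19 + 3 = 60.
  i=4: a_4=7, p_4 = 7*259 + 82 = 1895, q_4 = 7*60 + 19 = 439.

4/1, 13/3, 82/19, 259/60, 1895/439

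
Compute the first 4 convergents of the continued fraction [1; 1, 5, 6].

Using the convergent recurrence p_i = a_i*p_{i-1} + p_{i-2}, q_i = a_i*q_{i-1} + q_{i-2} with p_{-2}=0, p_{-1}=1, q_{-2}=1, q_{-1}=0:
  i=0: a_0=1, p_0 = 1*1 + 0 = 1, q_0 = 1*0 + 1 = 1.
  i=1: a_1=1, p_1 = 1*1 + 1 = 2, q_1 = 1*1 + 0 = 1.
  i=2: a_2=5, p_2 = 5*2 + 1 = 11, q_2 = 5*1 + 1 = 6.
  i=3: a_3=6, p_3 = 6*11 + 2 = 68, q_3 = 6*6 + 1 = 37.

1/1, 2/1, 11/6, 68/37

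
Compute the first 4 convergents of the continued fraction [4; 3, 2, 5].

Using the convergent recurrence p_i = a_i*p_{i-1} + p_{i-2}, q_i = a_i*q_{i-1} + q_{i-2} with p_{-2}=0, p_{-1}=1, q_{-2}=1, q_{-1}=0:
  i=0: a_0=4, p_0 = 4*1 + 0 = 4, q_0 = 4*0 + 1 = 1.
  i=1: a_1=3, p_1 = 3*4 + 1 = 13, q_1 = 3*1 + 0 = 3.
  i=2: a_2=2, p_2 = 2*13 + 4 = 30, q_2 = 2*3 + 1 = 7.
  i=3: a_3=5, p_3 = 5*30 + 13 = 163, q_3 = 5*7 + 3 = 38.

4/1, 13/3, 30/7, 163/38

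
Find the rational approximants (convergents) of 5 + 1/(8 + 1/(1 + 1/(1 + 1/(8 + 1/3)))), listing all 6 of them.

5/1, 41/8, 46/9, 87/17, 742/145, 2313/452

Using the convergent recurrence p_i = a_i*p_{i-1} + p_{i-2}, q_i = a_i*q_{i-1} + q_{i-2} with p_{-2}=0, p_{-1}=1, q_{-2}=1, q_{-1}=0:
  i=0: a_0=5, p_0 = 5*1 + 0 = 5, q_0 = 5*0 + 1 = 1.
  i=1: a_1=8, p_1 = 8*5 + 1 = 41, q_1 = 8*1 + 0 = 8.
  i=2: a_2=1, p_2 = 1*41 + 5 = 46, q_2 = 1*8 + 1 = 9.
  i=3: a_3=1, p_3 = 1*46 + 41 = 87, q_3 = 1*9 + 8 = 17.
  i=4: a_4=8, p_4 = 8*87 + 46 = 742, q_4 = 8*17 + 9 = 145.
  i=5: a_5=3, p_5 = 3*742 + 87 = 2313, q_5 = 3*145 + 17 = 452.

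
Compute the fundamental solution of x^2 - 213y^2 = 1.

First expand sqrt(213) as a continued fraction. With x_i = (sqrt(213) + m_i)/d_i and (m_0, d_0) = (0, 1): a_0 = floor(sqrt(213)) = 14, since 14^2 = 196 <= 213 < 225 = 15^2.
Iterate m_{i+1} = d_i*a_i - m_i, d_{i+1} = (213 - m_{i+1}^2)/d_i, a_{i+1} = floor((a_0 + m_{i+1})/d_{i+1}):
  m_1 = 1*14 - 0 = 14, d_1 = (213 - 14^2)/1 = 17/1 = 17, a_1 = floor((14 + 14)/17) = 1.
  m_2 = 17*1 - 14 = 3, d_2 = (213 - 3^2)/17 = 204/17 = 12, a_2 = floor((14 + 3)/12) = 1.
  m_3 = 12*1 - 3 = 9, d_3 = (213 - 9^2)/12 = 132/12 = 11, a_3 = floor((14 + 9)/11) = 2.
  m_4 = 11*2 - 9 = 13, d_4 = (213 - 13^2)/11 = 44/11 = 4, a_4 = floor((14 + 13)/4) = 6.
  m_5 = 4*6 - 13 = 11, d_5 = (213 - 11^2)/4 = 92/4 = 23, a_5 = floor((14 + 11)/23) = 1.
  m_6 = 23*1 - 11 = 12, d_6 = (213 - 12^2)/23 = 69/23 = 3, a_6 = floor((14 + 12)/3) = 8.
  m_7 = 3*8 - 12 = 12, d_7 = (213 - 12^2)/3 = 69/3 = 23, a_7 = floor((14 + 12)/23) = 1.
  m_8 = 23*1 - 12 = 11, d_8 = (213 - 11^2)/23 = 92/23 = 4, a_8 = floor((14 + 11)/4) = 6.
  m_9 = 4*6 - 11 = 13, d_9 = (213 - 13^2)/4 = 44/4 = 11, a_9 = floor((14 + 13)/11) = 2.
  m_10 = 11*2 - 13 = 9, d_10 = (213 - 9^2)/11 = 132/11 = 12, a_10 = floor((14 + 9)/12) = 1.
  m_11 = 12*1 - 9 = 3, d_11 = (213 - 3^2)/12 = 204/12 = 17, a_11 = floor((14 + 3)/17) = 1.
  m_12 = 17*1 - 3 = 14, d_12 = (213 - 14^2)/17 = 17/17 = 1, a_12 = floor((14 + 14)/1) = 28.
  m_13 = 1*28 - 14 = 14, d_13 = (213 - 14^2)/1 = 17/1 = 17: (m_13, d_13) = (m_1, d_1) = (14, 17), so from here the quotients repeat a_1, ..., a_12; the period length is 12.
So sqrt(213) = [14; (1, 1, 2, 6, 1, 8, 1, 6, 2, 1, 1, 28)] with period length k = 12.
k is even, so the fundamental solution of x^2 - 213y^2 = 1 is (p_{k-1}, q_{k-1}) = (p_11, q_11); compute convergents through index 11.
Convergents (p_i = a_i*p_{i-1} + p_{i-2}, q_i = a_i*q_{i-1} + q_{i-2} with p_{-2}=0, p_{-1}=1, q_{-2}=1, q_{-1}=0):
  i=0: a_0=14, p_0 = 14*1 + 0 = 14, q_0 = 14*0 + 1 = 1.
  i=1: a_1=1, p_1 = 1*14 + 1 = 15, q_1 = 1*1 + 0 = 1.
  i=2: a_2=1, p_2 = 1*15 + 14 = 29, q_2 = 1*1 + 1 = 2.
  i=3: a_3=2, p_3 = 2*29 + 15 = 73, q_3 = 2*2 + 1 = 5.
  i=4: a_4=6, p_4 = 6*73 + 29 = 467, q_4 = 6*5 + 2 = 32.
  i=5: a_5=1, p_5 = 1*467 + 73 = 540, q_5 = 1*32 + 5 = 37.
  i=6: a_6=8, p_6 = 8*540 + 467 = 4787, q_6 = 8*37 + 32 = 328.
  i=7: a_7=1, p_7 = 1*4787 + 540 = 5327, q_7 = 1*328 + 37 = 365.
  i=8: a_8=6, p_8 = 6*5327 + 4787 = 36749, q_8 = 6*365 + 328 = 2518.
  i=9: a_9=2, p_9 = 2*36749 + 5327 = 78825, q_9 = 2*2518 + 365 = 5401.
  i=10: a_10=1, p_10 = 1*78825 + 36749 = 115574, q_10 = 1*5401 + 2518 = 7919.
  i=11: a_11=1, p_11 = 1*115574 + 78825 = 194399, q_11 = 1*7919 + 5401 = 13320.
Check: 194399^2 - 213*13320^2 = 37790971201 - 37790971200 = 1, so (x, y) = (194399, 13320) solves the equation, and by the theorem it is the least positive solution.

(x, y) = (194399, 13320)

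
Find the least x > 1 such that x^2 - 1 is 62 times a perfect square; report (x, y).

First expand sqrt(62) as a continued fraction. With x_i = (sqrt(62) + m_i)/d_i and (m_0, d_0) = (0, 1): a_0 = floor(sqrt(62)) = 7, since 7^2 = 49 <= 62 < 64 = 8^2.
Iterate m_{i+1} = d_i*a_i - m_i, d_{i+1} = (62 - m_{i+1}^2)/d_i, a_{i+1} = floor((a_0 + m_{i+1})/d_{i+1}):
  m_1 = 1*7 - 0 = 7, d_1 = (62 - 7^2)/1 = 13/1 = 13, a_1 = floor((7 + 7)/13) = 1.
  m_2 = 13*1 - 7 = 6, d_2 = (62 - 6^2)/13 = 26/13 = 2, a_2 = floor((7 + 6)/2) = 6.
  m_3 = 2*6 - 6 = 6, d_3 = (62 - 6^2)/2 = 26/2 = 13, a_3 = floor((7 + 6)/13) = 1.
  m_4 = 13*1 - 6 = 7, d_4 = (62 - 7^2)/13 = 13/13 = 1, a_4 = floor((7 + 7)/1) = 14.
  m_5 = 1*14 - 7 = 7, d_5 = (62 - 7^2)/1 = 13/1 = 13: (m_5, d_5) = (m_1, d_1) = (7, 13), so from here the quotients repeat a_1, ..., a_4; the period length is 4.
So sqrt(62) = [7; (1, 6, 1, 14)] with period length k = 4.
k is even, so the fundamental solution of x^2 - 62y^2 = 1 is (p_{k-1}, q_{k-1}) = (p_3, q_3); compute convergents through index 3.
Convergents (p_i = a_i*p_{i-1} + p_{i-2}, q_i = a_i*q_{i-1} + q_{i-2} with p_{-2}=0, p_{-1}=1, q_{-2}=1, q_{-1}=0):
  i=0: a_0=7, p_0 = 7*1 + 0 = 7, q_0 = 7*0 + 1 = 1.
  i=1: a_1=1, p_1 = 1*7 + 1 = 8, q_1 = 1*1 + 0 = 1.
  i=2: a_2=6, p_2 = 6*8 + 7 = 55, q_2 = 6*1 + 1 = 7.
  i=3: a_3=1, p_3 = 1*55 + 8 = 63, q_3 = 1*7 + 1 = 8.
Check: 63^2 - 62*8^2 = 3969 - 3968 = 1, so (x, y) = (63, 8) solves the equation, and by the theorem it is the least positive solution.

(x, y) = (63, 8)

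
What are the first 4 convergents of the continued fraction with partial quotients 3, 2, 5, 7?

Using the convergent recurrence p_i = a_i*p_{i-1} + p_{i-2}, q_i = a_i*q_{i-1} + q_{i-2} with p_{-2}=0, p_{-1}=1, q_{-2}=1, q_{-1}=0:
  i=0: a_0=3, p_0 = 3*1 + 0 = 3, q_0 = 3*0 + 1 = 1.
  i=1: a_1=2, p_1 = 2*3 + 1 = 7, q_1 = 2*1 + 0 = 2.
  i=2: a_2=5, p_2 = 5*7 + 3 = 38, q_2 = 5*2 + 1 = 11.
  i=3: a_3=7, p_3 = 7*38 + 7 = 273, q_3 = 7*11 + 2 = 79.

3/1, 7/2, 38/11, 273/79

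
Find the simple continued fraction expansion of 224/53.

Run the Euclidean algorithm on 224 and 53; the successive quotients are the partial quotients a_0, a_1, ... (each step inverts the fractional part left over by the previous one):
  224 = 4*53 + 12, so a_0 = 4.
  53 = 4*12 + 5, so a_1 = 4.
  12 = 2*5 + 2, so a_2 = 2.
  5 = 2*2 + 1, so a_3 = 2.
  2 = 2*1 + 0, so a_4 = 2.
The remainder reaches 0 after 5 divisions, so the expansion has 5 partial quotients, read off in order.

[4; 4, 2, 2, 2]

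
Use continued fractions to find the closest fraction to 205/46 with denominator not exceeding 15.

49/11

Expand x = 205/46 as a continued fraction with the Euclidean algorithm:
  205 = 4*46 + 21, so a_0 = 4.
  46 = 2*21 + 4, so a_1 = 2.
  21 = 5*4 + 1, so a_2 = 5.
  4 = 4*1 + 0, so a_3 = 4.
so x = [4; 2, 5, 4].
Convergents (p_i = a_i*p_{i-1} + p_{i-2}, q_i = a_i*q_{i-1} + q_{i-2} with p_{-2}=0, p_{-1}=1, q_{-2}=1, q_{-1}=0), until the denominator exceeds 15:
  i=0: a_0=4, p_0 = 4*1 + 0 = 4, q_0 = 4*0 + 1 = 1.
  i=1: a_1=2, p_1 = 2*4 + 1 = 9, q_1 = 2*1 + 0 = 2.
  i=2: a_2=5, p_2 = 5*9 + 4 = 49, q_2 = 5*2 + 1 = 11.
  i=3: a_3=4, p_3 = 4*49 + 9 = 205, q_3 = 4*11 + 2 = 46.
q_3 = 46 > 15, so the last convergent with denominator <= 15 is p_2/q_2 = 49/11.
The closest fraction with denominator <= 15 is either p_2/q_2 or the intermediate fraction (k*p_2 + p_1)/(k*q_2 + q_1) with the largest k >= 1 whose denominator stays <= 15; these approach x as k grows, and every other convergent or intermediate fraction in range is farther away.
Largest k: floor((15 - q_1)/q_2) = floor((15 - 2)/11) = 1.
That gives (1*49 + 9)/(1*11 + 2) = 58/13.
Compare the errors: |x - 49/11| = |205*11 - 49*46|/(46*11) = 1/506, and |x - 58/13| = |205*13 - 58*46|/(46*13) = 3/598.
Cross-multiplying, 1*598 = 598 < 1518 = 3*506, so 1/506 is smaller: the convergent 49/11 is closer to x than 58/13.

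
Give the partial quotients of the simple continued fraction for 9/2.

[4; 2]

Run the Euclidean algorithm on 9 and 2; the successive quotients are the partial quotients a_0, a_1, ... (each step inverts the fractional part left over by the previous one):
  9 = 4*2 + 1, so a_0 = 4.
  2 = 2*1 + 0, so a_1 = 2.
The remainder reaches 0 after 2 divisions, so the expansion has 2 partial quotients, read off in order.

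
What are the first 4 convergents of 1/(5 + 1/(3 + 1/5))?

0/1, 1/5, 3/16, 16/85

Using the convergent recurrence p_i = a_i*p_{i-1} + p_{i-2}, q_i = a_i*q_{i-1} + q_{i-2} with p_{-2}=0, p_{-1}=1, q_{-2}=1, q_{-1}=0:
  i=0: a_0=0, p_0 = 0*1 + 0 = 0, q_0 = 0*0 + 1 = 1.
  i=1: a_1=5, p_1 = 5*0 + 1 = 1, q_1 = 5*1 + 0 = 5.
  i=2: a_2=3, p_2 = 3*1 + 0 = 3, q_2 = 3*5 + 1 = 16.
  i=3: a_3=5, p_3 = 5*3 + 1 = 16, q_3 = 5*16 + 5 = 85.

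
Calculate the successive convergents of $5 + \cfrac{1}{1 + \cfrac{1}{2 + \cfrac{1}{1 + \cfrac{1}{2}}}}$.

5/1, 6/1, 17/3, 23/4, 63/11

Using the convergent recurrence p_i = a_i*p_{i-1} + p_{i-2}, q_i = a_i*q_{i-1} + q_{i-2} with p_{-2}=0, p_{-1}=1, q_{-2}=1, q_{-1}=0:
  i=0: a_0=5, p_0 = 5*1 + 0 = 5, q_0 = 5*0 + 1 = 1.
  i=1: a_1=1, p_1 = 1*5 + 1 = 6, q_1 = 1*1 + 0 = 1.
  i=2: a_2=2, p_2 = 2*6 + 5 = 17, q_2 = 2*1 + 1 = 3.
  i=3: a_3=1, p_3 = 1*17 + 6 = 23, q_3 = 1*3 + 1 = 4.
  i=4: a_4=2, p_4 = 2*23 + 17 = 63, q_4 = 2*4 + 3 = 11.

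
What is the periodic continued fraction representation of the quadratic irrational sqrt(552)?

[23; (2, 46)]

Write x_i = (sqrt(552) + m_i)/d_i with (m_0, d_0) = (0, 1). a_0 = floor(sqrt(552)) = 23, since 23^2 = 529 <= 552 < 576 = 24^2.
Iterate m_{i+1} = d_i*a_i - m_i, d_{i+1} = (552 - m_{i+1}^2)/d_i, a_{i+1} = floor((a_0 + m_{i+1})/d_{i+1}):
  m_1 = 1*23 - 0 = 23, d_1 = (552 - 23^2)/1 = 23/1 = 23, a_1 = floor((23 + 23)/23) = 2.
  m_2 = 23*2 - 23 = 23, d_2 = (552 - 23^2)/23 = 23/23 = 1, a_2 = floor((23 + 23)/1) = 46.
  m_3 = 1*46 - 23 = 23, d_3 = (552 - 23^2)/1 = 23/1 = 23: (m_3, d_3) = (m_1, d_1) = (23, 23), so from here the quotients repeat a_1, a_2; the period length is 2.
Hence the expansion of sqrt(552) is a_0 = 23 followed by the repeating block 2, 46 (period 2).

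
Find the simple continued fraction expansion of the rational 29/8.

Run the Euclidean algorithm on 29 and 8; the successive quotients are the partial quotients a_0, a_1, ... (each step inverts the fractional part left over by the previous one):
  29 = 3*8 + 5, so a_0 = 3.
  8 = 1*5 + 3, so a_1 = 1.
  5 = 1*3 + 2, so a_2 = 1.
  3 = 1*2 + 1, so a_3 = 1.
  2 = 2*1 + 0, so a_4 = 2.
The remainder reaches 0 after 5 divisions, so the expansion has 5 partial quotients, read off in order.

[3; 1, 1, 1, 2]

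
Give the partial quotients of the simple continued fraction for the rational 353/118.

[2; 1, 117]

Run the Euclidean algorithm on 353 and 118; the successive quotients are the partial quotients a_0, a_1, ... (each step inverts the fractional part left over by the previous one):
  353 = 2*118 + 117, so a_0 = 2.
  118 = 1*117 + 1, so a_1 = 1.
  117 = 117*1 + 0, so a_2 = 117.
The remainder reaches 0 after 3 divisions, so the expansion has 3 partial quotients, read off in order.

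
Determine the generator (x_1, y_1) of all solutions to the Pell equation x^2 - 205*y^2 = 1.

First expand sqrt(205) as a continued fraction. With x_i = (sqrt(205) + m_i)/d_i and (m_0, d_0) = (0, 1): a_0 = floor(sqrt(205)) = 14, since 14^2 = 196 <= 205 < 225 = 15^2.
Iterate m_{i+1} = d_i*a_i - m_i, d_{i+1} = (205 - m_{i+1}^2)/d_i, a_{i+1} = floor((a_0 + m_{i+1})/d_{i+1}):
  m_1 = 1*14 - 0 = 14, d_1 = (205 - 14^2)/1 = 9/1 = 9, a_1 = floor((14 + 14)/9) = 3.
  m_2 = 9*3 - 14 = 13, d_2 = (205 - 13^2)/9 = 36/9 = 4, a_2 = floor((14 + 13)/4) = 6.
  m_3 = 4*6 - 13 = 11, d_3 = (205 - 11^2)/4 = 84/4 = 21, a_3 = floor((14 + 11)/21) = 1.
  m_4 = 21*1 - 11 = 10, d_4 = (205 - 10^2)/21 = 105/21 = 5, a_4 = floor((14 + 10)/5) = 4.
  m_5 = 5*4 - 10 = 10, d_5 = (205 - 10^2)/5 = 105/5 = 21, a_5 = floor((14 + 10)/21) = 1.
  m_6 = 21*1 - 10 = 11, d_6 = (205 - 11^2)/21 = 84/21 = 4, a_6 = floor((14 + 11)/4) = 6.
  m_7 = 4*6 - 11 = 13, d_7 = (205 - 13^2)/4 = 36/4 = 9, a_7 = floor((14 + 13)/9) = 3.
  m_8 = 9*3 - 13 = 14, d_8 = (205 - 14^2)/9 = 9/9 = 1, a_8 = floor((14 + 14)/1) = 28.
  m_9 = 1*28 - 14 = 14, d_9 = (205 - 14^2)/1 = 9/1 = 9: (m_9, d_9) = (m_1, d_1) = (14, 9), so from here the quotients repeat a_1, ..., a_8; the period length is 8.
So sqrt(205) = [14; (3, 6, 1, 4, 1, 6, 3, 28)] with period length k = 8.
k is even, so the fundamental solution of x^2 - 205y^2 = 1 is (p_{k-1}, q_{k-1}) = (p_7, q_7); compute convergents through index 7.
Convergents (p_i = a_i*p_{i-1} + p_{i-2}, q_i = a_i*q_{i-1} + q_{i-2} with p_{-2}=0, p_{-1}=1, q_{-2}=1, q_{-1}=0):
  i=0: a_0=14, p_0 = 14*1 + 0 = 14, q_0 = 14*0 + 1 = 1.
  i=1: a_1=3, p_1 = 3*14 + 1 = 43, q_1 = 3*1 + 0 = 3.
  i=2: a_2=6, p_2 = 6*43 + 14 = 272, q_2 = 6*3 + 1 = 19.
  i=3: a_3=1, p_3 = 1*272 + 43 = 315, q_3 = 1*19 + 3 = 22.
  i=4: a_4=4, p_4 = 4*315 + 272 = 1532, q_4 = 4*22 + 19 = 107.
  i=5: a_5=1, p_5 = 1*1532 + 315 = 1847, q_5 = 1*107 + 22 = 129.
  i=6: a_6=6, p_6 = 6*1847 + 1532 = 12614, q_6 = 6*129 + 107 = 881.
  i=7: a_7=3, p_7 = 3*12614 + 1847 = 39689, q_7 = 3*881 + 129 = 2772.
Check: 39689^2 - 205*2772^2 = 1575216721 - 1575216720 = 1, so (x, y) = (39689, 2772) solves the equation, and by the theorem it is the least positive solution.

(x, y) = (39689, 2772)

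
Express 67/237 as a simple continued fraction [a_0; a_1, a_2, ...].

[0; 3, 1, 1, 6, 5]

Run the Euclidean algorithm on 67 and 237; the successive quotients are the partial quotients a_0, a_1, ... (each step inverts the fractional part left over by the previous one):
  67 = 0*237 + 67, so a_0 = 0.
  237 = 3*67 + 36, so a_1 = 3.
  67 = 1*36 + 31, so a_2 = 1.
  36 = 1*31 + 5, so a_3 = 1.
  31 = 6*5 + 1, so a_4 = 6.
  5 = 5*1 + 0, so a_5 = 5.
The remainder reaches 0 after 6 divisions, so the expansion has 6 partial quotients, read off in order.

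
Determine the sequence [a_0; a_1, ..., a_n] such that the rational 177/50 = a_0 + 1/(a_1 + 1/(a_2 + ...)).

[3; 1, 1, 5, 1, 3]

Run the Euclidean algorithm on 177 and 50; the successive quotients are the partial quotients a_0, a_1, ... (each step inverts the fractional part left over by the previous one):
  177 = 3*50 + 27, so a_0 = 3.
  50 = 1*27 + 23, so a_1 = 1.
  27 = 1*23 + 4, so a_2 = 1.
  23 = 5*4 + 3, so a_3 = 5.
  4 = 1*3 + 1, so a_4 = 1.
  3 = 3*1 + 0, so a_5 = 3.
The remainder reaches 0 after 6 divisions, so the expansion has 6 partial quotients, read off in order.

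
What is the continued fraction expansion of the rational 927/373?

Run the Euclidean algorithm on 927 and 373; the successive quotients are the partial quotients a_0, a_1, ... (each step inverts the fractional part left over by the previous one):
  927 = 2*373 + 181, so a_0 = 2.
  373 = 2*181 + 11, so a_1 = 2.
  181 = 16*11 + 5, so a_2 = 16.
  11 = 2*5 + 1, so a_3 = 2.
  5 = 5*1 + 0, so a_4 = 5.
The remainder reaches 0 after 5 divisions, so the expansion has 5 partial quotients, read off in order.

[2; 2, 16, 2, 5]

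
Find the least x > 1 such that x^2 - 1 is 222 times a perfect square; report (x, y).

First expand sqrt(222) as a continued fraction. With x_i = (sqrt(222) + m_i)/d_i and (m_0, d_0) = (0, 1): a_0 = floor(sqrt(222)) = 14, since 14^2 = 196 <= 222 < 225 = 15^2.
Iterate m_{i+1} = d_i*a_i - m_i, d_{i+1} = (222 - m_{i+1}^2)/d_i, a_{i+1} = floor((a_0 + m_{i+1})/d_{i+1}):
  m_1 = 1*14 - 0 = 14, d_1 = (222 - 14^2)/1 = 26/1 = 26, a_1 = floor((14 + 14)/26) = 1.
  m_2 = 26*1 - 14 = 12, d_2 = (222 - 12^2)/26 = 78/26 = 3, a_2 = floor((14 + 12)/3) = 8.
  m_3 = 3*8 - 12 = 12, d_3 = (222 - 12^2)/3 = 78/3 = 26, a_3 = floor((14 + 12)/26) = 1.
  m_4 = 26*1 - 12 = 14, d_4 = (222 - 14^2)/26 = 26/26 = 1, a_4 = floor((14 + 14)/1) = 28.
  m_5 = 1*28 - 14 = 14, d_5 = (222 - 14^2)/1 = 26/1 = 26: (m_5, d_5) = (m_1, d_1) = (14, 26), so from here the quotients repeat a_1, ..., a_4; the period length is 4.
So sqrt(222) = [14; (1, 8, 1, 28)] with period length k = 4.
k is even, so the fundamental solution of x^2 - 222y^2 = 1 is (p_{k-1}, q_{k-1}) = (p_3, q_3); compute convergents through index 3.
Convergents (p_i = a_i*p_{i-1} + p_{i-2}, q_i = a_i*q_{i-1} + q_{i-2} with p_{-2}=0, p_{-1}=1, q_{-2}=1, q_{-1}=0):
  i=0: a_0=14, p_0 = 14*1 + 0 = 14, q_0 = 14*0 + 1 = 1.
  i=1: a_1=1, p_1 = 1*14 + 1 = 15, q_1 = 1*1 + 0 = 1.
  i=2: a_2=8, p_2 = 8*15 + 14 = 134, q_2 = 8*1 + 1 = 9.
  i=3: a_3=1, p_3 = 1*134 + 15 = 149, q_3 = 1*9 + 1 = 10.
Check: 149^2 - 222*10^2 = 22201 - 22200 = 1, so (x, y) = (149, 10) solves the equation, and by the theorem it is the least positive solution.

(x, y) = (149, 10)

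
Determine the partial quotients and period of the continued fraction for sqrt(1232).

Write x_i = (sqrt(1232) + m_i)/d_i with (m_0, d_0) = (0, 1). a_0 = floor(sqrt(1232)) = 35, since 35^2 = 1225 <= 1232 < 1296 = 36^2.
Iterate m_{i+1} = d_i*a_i - m_i, d_{i+1} = (1232 - m_{i+1}^2)/d_i, a_{i+1} = floor((a_0 + m_{i+1})/d_{i+1}):
  m_1 = 1*35 - 0 = 35, d_1 = (1232 - 35^2)/1 = 7/1 = 7, a_1 = floor((35 + 35)/7) = 10.
  m_2 = 7*10 - 35 = 35, d_2 = (1232 - 35^2)/7 = 7/7 = 1, a_2 = floor((35 + 35)/1) = 70.
  m_3 = 1*70 - 35 = 35, d_3 = (1232 - 35^2)/1 = 7/1 = 7: (m_3, d_3) = (m_1, d_1) = (35, 7), so from here the quotients repeat a_1, a_2; the period length is 2.
Hence the expansion of sqrt(1232) is a_0 = 35 followed by the repeating block 10, 70 (period 2).

[35; (10, 70)]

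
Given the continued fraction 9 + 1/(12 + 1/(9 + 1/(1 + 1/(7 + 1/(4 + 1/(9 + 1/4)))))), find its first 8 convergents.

Using the convergent recurrence p_i = a_i*p_{i-1} + p_{i-2}, q_i = a_i*q_{i-1} + q_{i-2} with p_{-2}=0, p_{-1}=1, q_{-2}=1, q_{-1}=0:
  i=0: a_0=9, p_0 = 9*1 + 0 = 9, q_0 = 9*0 + 1 = 1.
  i=1: a_1=12, p_1 = 12*9 + 1 = 109, q_1 = 12*1 + 0 = 12.
  i=2: a_2=9, p_2 = 9*109 + 9 = 990, q_2 = 9*12 + 1 = 109.
  i=3: a_3=1, p_3 = 1*990 + 109 = 1099, q_3 = 1*109 + 12 = 121.
  i=4: a_4=7, p_4 = 7*1099 + 990 = 8683, q_4 = 7*121 + 109 = 956.
  i=5: a_5=4, p_5 = 4*8683 + 1099 = 35831, q_5 = 4*956 + 121 = 3945.
  i=6: a_6=9, p_6 = 9*35831 + 8683 = 331162, q_6 = 9*3945 + 956 = 36461.
  i=7: a_7=4, p_7 = 4*331162 + 35831 = 1360479, q_7 = 4*36461 + 3945 = 149789.

9/1, 109/12, 990/109, 1099/121, 8683/956, 35831/3945, 331162/36461, 1360479/149789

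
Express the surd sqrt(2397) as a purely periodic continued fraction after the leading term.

[48; (1, 23, 2, 23, 1, 96)]

Write x_i = (sqrt(2397) + m_i)/d_i with (m_0, d_0) = (0, 1). a_0 = floor(sqrt(2397)) = 48, since 48^2 = 2304 <= 2397 < 2401 = 49^2.
Iterate m_{i+1} = d_i*a_i - m_i, d_{i+1} = (2397 - m_{i+1}^2)/d_i, a_{i+1} = floor((a_0 + m_{i+1})/d_{i+1}):
  m_1 = 1*48 - 0 = 48, d_1 = (2397 - 48^2)/1 = 93/1 = 93, a_1 = floor((48 + 48)/93) = 1.
  m_2 = 93*1 - 48 = 45, d_2 = (2397 - 45^2)/93 = 372/93 = 4, a_2 = floor((48 + 45)/4) = 23.
  m_3 = 4*23 - 45 = 47, d_3 = (2397 - 47^2)/4 = 188/4 = 47, a_3 = floor((48 + 47)/47) = 2.
  m_4 = 47*2 - 47 = 47, d_4 = (2397 - 47^2)/47 = 188/47 = 4, a_4 = floor((48 + 47)/4) = 23.
  m_5 = 4*23 - 47 = 45, d_5 = (2397 - 45^2)/4 = 372/4 = 93, a_5 = floor((48 + 45)/93) = 1.
  m_6 = 93*1 - 45 = 48, d_6 = (2397 - 48^2)/93 = 93/93 = 1, a_6 = floor((48 + 48)/1) = 96.
  m_7 = 1*96 - 48 = 48, d_7 = (2397 - 48^2)/1 = 93/1 = 93: (m_7, d_7) = (m_1, d_1) = (48, 93), so from here the quotients repeat a_1, ..., a_6; the period length is 6.
Hence the expansion of sqrt(2397) is a_0 = 48 followed by the repeating block 1, 23, 2, 23, 1, 96 (period 6).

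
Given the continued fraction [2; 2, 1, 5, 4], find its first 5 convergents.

Using the convergent recurrence p_i = a_i*p_{i-1} + p_{i-2}, q_i = a_i*q_{i-1} + q_{i-2} with p_{-2}=0, p_{-1}=1, q_{-2}=1, q_{-1}=0:
  i=0: a_0=2, p_0 = 2*1 + 0 = 2, q_0 = 2*0 + 1 = 1.
  i=1: a_1=2, p_1 = 2*2 + 1 = 5, q_1 = 2*1 + 0 = 2.
  i=2: a_2=1, p_2 = 1*5 + 2 = 7, q_2 = 1*2 + 1 = 3.
  i=3: a_3=5, p_3 = 5*7 + 5 = 40, q_3 = 5*3 + 2 = 17.
  i=4: a_4=4, p_4 = 4*40 + 7 = 167, q_4 = 4*17 + 3 = 71.

2/1, 5/2, 7/3, 40/17, 167/71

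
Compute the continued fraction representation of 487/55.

Run the Euclidean algorithm on 487 and 55; the successive quotients are the partial quotients a_0, a_1, ... (each step inverts the fractional part left over by the previous one):
  487 = 8*55 + 47, so a_0 = 8.
  55 = 1*47 + 8, so a_1 = 1.
  47 = 5*8 + 7, so a_2 = 5.
  8 = 1*7 + 1, so a_3 = 1.
  7 = 7*1 + 0, so a_4 = 7.
The remainder reaches 0 after 5 divisions, so the expansion has 5 partial quotients, read off in order.

[8; 1, 5, 1, 7]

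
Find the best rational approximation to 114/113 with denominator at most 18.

1/1

Expand x = 114/113 as a continued fraction with the Euclidean algorithm:
  114 = 1*113 + 1, so a_0 = 1.
  113 = 113*1 + 0, so a_1 = 113.
so x = [1; 113].
Convergents (p_i = a_i*p_{i-1} + p_{i-2}, q_i = a_i*q_{i-1} + q_{i-2} with p_{-2}=0, p_{-1}=1, q_{-2}=1, q_{-1}=0), until the denominator exceeds 18:
  i=0: a_0=1, p_0 = 1*1 + 0 = 1, q_0 = 1*0 + 1 = 1.
  i=1: a_1=113, p_1 = 113*1 + 1 = 114, q_1 = 113*1 + 0 = 113.
q_1 = 113 > 18, so the last convergent with denominator <= 18 is p_0/q_0 = 1/1.
The closest fraction with denominator <= 18 is either p_0/q_0 or the intermediate fraction (k*p_0 + p_{-1})/(k*q_0 + q_{-1}) with the largest k >= 1 whose denominator stays <= 18; these approach x as k grows, and every other convergent or intermediate fraction in range is farther away.
Largest k: floor((18 - q_{-1})/q_0) = floor((18 - 0)/1) = 18 (using the seeds p_{-1} = 1, q_{-1} = 0).
That gives (18*1 + 1)/(18*1 + 0) = 19/18.
Compare the errors: |x - 1/1| = |114*1 - 1*113|/(113*1) = 1/113, and |x - 19/18| = |114*18 - 19*113|/(113*18) = 95/2034.
Cross-multiplying, 1*2034 = 2034 < 10735 = 95*113, so 1/113 is smaller: the convergent 1/1 is closer to x than 19/18.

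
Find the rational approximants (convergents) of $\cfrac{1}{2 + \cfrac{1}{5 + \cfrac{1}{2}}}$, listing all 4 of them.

0/1, 1/2, 5/11, 11/24

Using the convergent recurrence p_i = a_i*p_{i-1} + p_{i-2}, q_i = a_i*q_{i-1} + q_{i-2} with p_{-2}=0, p_{-1}=1, q_{-2}=1, q_{-1}=0:
  i=0: a_0=0, p_0 = 0*1 + 0 = 0, q_0 = 0*0 + 1 = 1.
  i=1: a_1=2, p_1 = 2*0 + 1 = 1, q_1 = 2*1 + 0 = 2.
  i=2: a_2=5, p_2 = 5*1 + 0 = 5, q_2 = 5*2 + 1 = 11.
  i=3: a_3=2, p_3 = 2*5 + 1 = 11, q_3 = 2*11 + 2 = 24.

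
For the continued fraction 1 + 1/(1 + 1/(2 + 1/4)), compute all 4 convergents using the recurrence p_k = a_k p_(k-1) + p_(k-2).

Using the convergent recurrence p_i = a_i*p_{i-1} + p_{i-2}, q_i = a_i*q_{i-1} + q_{i-2} with p_{-2}=0, p_{-1}=1, q_{-2}=1, q_{-1}=0:
  i=0: a_0=1, p_0 = 1*1 + 0 = 1, q_0 = 1*0 + 1 = 1.
  i=1: a_1=1, p_1 = 1*1 + 1 = 2, q_1 = 1*1 + 0 = 1.
  i=2: a_2=2, p_2 = 2*2 + 1 = 5, q_2 = 2*1 + 1 = 3.
  i=3: a_3=4, p_3 = 4*5 + 2 = 22, q_3 = 4*3 + 1 = 13.

1/1, 2/1, 5/3, 22/13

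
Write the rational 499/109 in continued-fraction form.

Run the Euclidean algorithm on 499 and 109; the successive quotients are the partial quotients a_0, a_1, ... (each step inverts the fractional part left over by the previous one):
  499 = 4*109 + 63, so a_0 = 4.
  109 = 1*63 + 46, so a_1 = 1.
  63 = 1*46 + 17, so a_2 = 1.
  46 = 2*17 + 12, so a_3 = 2.
  17 = 1*12 + 5, so a_4 = 1.
  12 = 2*5 + 2, so a_5 = 2.
  5 = 2*2 + 1, so a_6 = 2.
  2 = 2*1 + 0, so a_7 = 2.
The remainder reaches 0 after 8 divisions, so the expansion has 8 partial quotients, read off in order.

[4; 1, 1, 2, 1, 2, 2, 2]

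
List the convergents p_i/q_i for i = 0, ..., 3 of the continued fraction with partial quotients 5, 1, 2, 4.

Using the convergent recurrence p_i = a_i*p_{i-1} + p_{i-2}, q_i = a_i*q_{i-1} + q_{i-2} with p_{-2}=0, p_{-1}=1, q_{-2}=1, q_{-1}=0:
  i=0: a_0=5, p_0 = 5*1 + 0 = 5, q_0 = 5*0 + 1 = 1.
  i=1: a_1=1, p_1 = 1*5 + 1 = 6, q_1 = 1*1 + 0 = 1.
  i=2: a_2=2, p_2 = 2*6 + 5 = 17, q_2 = 2*1 + 1 = 3.
  i=3: a_3=4, p_3 = 4*17 + 6 = 74, q_3 = 4*3 + 1 = 13.

5/1, 6/1, 17/3, 74/13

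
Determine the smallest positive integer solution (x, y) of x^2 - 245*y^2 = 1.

(x, y) = (51841, 3312)

First expand sqrt(245) as a continued fraction. With x_i = (sqrt(245) + m_i)/d_i and (m_0, d_0) = (0, 1): a_0 = floor(sqrt(245)) = 15, since 15^2 = 225 <= 245 < 256 = 16^2.
Iterate m_{i+1} = d_i*a_i - m_i, d_{i+1} = (245 - m_{i+1}^2)/d_i, a_{i+1} = floor((a_0 + m_{i+1})/d_{i+1}):
  m_1 = 1*15 - 0 = 15, d_1 = (245 - 15^2)/1 = 20/1 = 20, a_1 = floor((15 + 15)/20) = 1.
  m_2 = 20*1 - 15 = 5, d_2 = (245 - 5^2)/20 = 220/20 = 11, a_2 = floor((15 + 5)/11) = 1.
  m_3 = 11*1 - 5 = 6, d_3 = (245 - 6^2)/11 = 209/11 = 19, a_3 = floor((15 + 6)/19) = 1.
  m_4 = 19*1 - 6 = 13, d_4 = (245 - 13^2)/19 = 76/19 = 4, a_4 = floor((15 + 13)/4) = 7.
  m_5 = 4*7 - 13 = 15, d_5 = (245 - 15^2)/4 = 20/4 = 5, a_5 = floor((15 + 15)/5) = 6.
  m_6 = 5*6 - 15 = 15, d_6 = (245 - 15^2)/5 = 20/5 = 4, a_6 = floor((15 + 15)/4) = 7.
  m_7 = 4*7 - 15 = 13, d_7 = (245 - 13^2)/4 = 76/4 = 19, a_7 = floor((15 + 13)/19) = 1.
  m_8 = 19*1 - 13 = 6, d_8 = (245 - 6^2)/19 = 209/19 = 11, a_8 = floor((15 + 6)/11) = 1.
  m_9 = 11*1 - 6 = 5, d_9 = (245 - 5^2)/11 = 220/11 = 20, a_9 = floor((15 + 5)/20) = 1.
  m_10 = 20*1 - 5 = 15, d_10 = (245 - 15^2)/20 = 20/20 = 1, a_10 = floor((15 + 15)/1) = 30.
  m_11 = 1*30 - 15 = 15, d_11 = (245 - 15^2)/1 = 20/1 = 20: (m_11, d_11) = (m_1, d_1) = (15, 20), so from here the quotients repeat a_1, ..., a_10; the period length is 10.
So sqrt(245) = [15; (1, 1, 1, 7, 6, 7, 1, 1, 1, 30)] with period length k = 10.
k is even, so the fundamental solution of x^2 - 245y^2 = 1 is (p_{k-1}, q_{k-1}) = (p_9, q_9); compute convergents through index 9.
Convergents (p_i = a_i*p_{i-1} + p_{i-2}, q_i = a_i*q_{i-1} + q_{i-2} with p_{-2}=0, p_{-1}=1, q_{-2}=1, q_{-1}=0):
  i=0: a_0=15, p_0 = 15*1 + 0 = 15, q_0 = 15*0 + 1 = 1.
  i=1: a_1=1, p_1 = 1*15 + 1 = 16, q_1 = 1*1 + 0 = 1.
  i=2: a_2=1, p_2 = 1*16 + 15 = 31, q_2 = 1*1 + 1 = 2.
  i=3: a_3=1, p_3 = 1*31 + 16 = 47, q_3 = 1*2 + 1 = 3.
  i=4: a_4=7, p_4 = 7*47 + 31 = 360, q_4 = 7*3 + 2 = 23.
  i=5: a_5=6, p_5 = 6*360 + 47 = 2207, q_5 = 6*23 + 3 = 141.
  i=6: a_6=7, p_6 = 7*2207 + 360 = 15809, q_6 = 7*141 + 23 = 1010.
  i=7: a_7=1, p_7 = 1*15809 + 2207 = 18016, q_7 = 1*1010 + 141 = 1151.
  i=8: a_8=1, p_8 = 1*18016 + 15809 = 33825, q_8 = 1*1151 + 1010 = 2161.
  i=9: a_9=1, p_9 = 1*33825 + 18016 = 51841, q_9 = 1*2161 + 1151 = 3312.
Check: 51841^2 - 245*3312^2 = 2687489281 - 2687489280 = 1, so (x, y) = (51841, 3312) solves the equation, and by the theorem it is the least positive solution.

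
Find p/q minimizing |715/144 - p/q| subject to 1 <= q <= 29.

Expand x = 715/144 as a continued fraction with the Euclidean algorithm:
  715 = 4*144 + 139, so a_0 = 4.
  144 = 1*139 + 5, so a_1 = 1.
  139 = 27*5 + 4, so a_2 = 27.
  5 = 1*4 + 1, so a_3 = 1.
  4 = 4*1 + 0, so a_4 = 4.
so x = [4; 1, 27, 1, 4].
Convergents (p_i = a_i*p_{i-1} + p_{i-2}, q_i = a_i*q_{i-1} + q_{i-2} with p_{-2}=0, p_{-1}=1, q_{-2}=1, q_{-1}=0), until the denominator exceeds 29:
  i=0: a_0=4, p_0 = 4*1 + 0 = 4, q_0 = 4*0 + 1 = 1.
  i=1: a_1=1, p_1 = 1*4 + 1 = 5, q_1 = 1*1 + 0 = 1.
  i=2: a_2=27, p_2 = 27*5 + 4 = 139, q_2 = 27*1 + 1 = 28.
  i=3: a_3=1, p_3 = 1*139 + 5 = 144, q_3 = 1*28 + 1 = 29.
  i=4: a_4=4, p_4 = 4*144 + 139 = 715, q_4 = 4*29 + 28 = 144.
q_4 = 144 > 29, so the last convergent with denominator <= 29 is p_3/q_3 = 144/29.
The closest fraction with denominator <= 29 is either p_3/q_3 or the intermediate fraction (k*p_3 + p_2)/(k*q_3 + q_2) with the largest k >= 1 whose denominator stays <= 29; these approach x as k grows, and every other convergent or intermediate fraction in range is farther away.
Largest k: floor((29 - q_2)/q_3) = floor((29 - 28)/29) = 0.
Since k = 0, no intermediate fraction beyond p_3/q_3 has denominator <= 29, so the convergent 144/29 is the closest (its error is |715*29 - 144*144|/(144*29) = 1/4176).

144/29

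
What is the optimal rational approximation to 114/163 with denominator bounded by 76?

7/10

Expand x = 114/163 as a continued fraction with the Euclidean algorithm:
  114 = 0*163 + 114, so a_0 = 0.
  163 = 1*114 + 49, so a_1 = 1.
  114 = 2*49 + 16, so a_2 = 2.
  49 = 3*16 + 1, so a_3 = 3.
  16 = 16*1 + 0, so a_4 = 16.
so x = [0; 1, 2, 3, 16].
Convergents (p_i = a_i*p_{i-1} + p_{i-2}, q_i = a_i*q_{i-1} + q_{i-2} with p_{-2}=0, p_{-1}=1, q_{-2}=1, q_{-1}=0), until the denominator exceeds 76:
  i=0: a_0=0, p_0 = 0*1 + 0 = 0, q_0 = 0*0 + 1 = 1.
  i=1: a_1=1, p_1 = 1*0 + 1 = 1, q_1 = 1*1 + 0 = 1.
  i=2: a_2=2, p_2 = 2*1 + 0 = 2, q_2 = 2*1 + 1 = 3.
  i=3: a_3=3, p_3 = 3*2 + 1 = 7, q_3 = 3*3 + 1 = 10.
  i=4: a_4=16, p_4 = 16*7 + 2 = 114, q_4 = 16*10 + 3 = 163.
q_4 = 163 > 76, so the last convergent with denominator <= 76 is p_3/q_3 = 7/10.
The closest fraction with denominator <= 76 is either p_3/q_3 or the intermediate fraction (k*p_3 + p_2)/(k*q_3 + q_2) with the largest k >= 1 whose denominator stays <= 76; these approach x as k grows, and every other convergent or intermediate fraction in range is farther away.
Largest k: floor((76 - q_2)/q_3) = floor((76 - 3)/10) = 7.
That gives (7*7 + 2)/(7*10 + 3) = 51/73.
Compare the errors: |x - 7/10| = |114*10 - 7*163|/(163*10) = 1/1630, and |x - 51/73| = |114*73 - 51*163|/(163*73) = 9/11899.
Cross-multiplying, 1*11899 = 11899 < 14670 = 9*1630, so 1/1630 is smaller: the convergent 7/10 is closer to x than 51/73.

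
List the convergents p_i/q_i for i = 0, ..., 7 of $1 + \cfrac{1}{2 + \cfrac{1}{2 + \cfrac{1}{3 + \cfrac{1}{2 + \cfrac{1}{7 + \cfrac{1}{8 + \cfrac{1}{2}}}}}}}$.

Using the convergent recurrence p_i = a_i*p_{i-1} + p_{i-2}, q_i = a_i*q_{i-1} + q_{i-2} with p_{-2}=0, p_{-1}=1, q_{-2}=1, q_{-1}=0:
  i=0: a_0=1, p_0 = 1*1 + 0 = 1, q_0 = 1*0 + 1 = 1.
  i=1: a_1=2, p_1 = 2*1 + 1 = 3, q_1 = 2*1 + 0 = 2.
  i=2: a_2=2, p_2 = 2*3 + 1 = 7, q_2 = 2*2 + 1 = 5.
  i=3: a_3=3, p_3 = 3*7 + 3 = 24, q_3 = 3*5 + 2 = 17.
  i=4: a_4=2, p_4 = 2*24 + 7 = 55, q_4 = 2*17 + 5 = 39.
  i=5: a_5=7, p_5 = 7*55 + 24 = 409, q_5 = 7*39 + 17 = 290.
  i=6: a_6=8, p_6 = 8*409 + 55 = 3327, q_6 = 8*290 + 39 = 2359.
  i=7: a_7=2, p_7 = 2*3327 + 409 = 7063, q_7 = 2*2359 + 290 = 5008.

1/1, 3/2, 7/5, 24/17, 55/39, 409/290, 3327/2359, 7063/5008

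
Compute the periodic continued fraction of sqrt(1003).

Write x_i = (sqrt(1003) + m_i)/d_i with (m_0, d_0) = (0, 1). a_0 = floor(sqrt(1003)) = 31, since 31^2 = 961 <= 1003 < 1024 = 32^2.
Iterate m_{i+1} = d_i*a_i - m_i, d_{i+1} = (1003 - m_{i+1}^2)/d_i, a_{i+1} = floor((a_0 + m_{i+1})/d_{i+1}):
  m_1 = 1*31 - 0 = 31, d_1 = (1003 - 31^2)/1 = 42/1 = 42, a_1 = floor((31 + 31)/42) = 1.
  m_2 = 42*1 - 31 = 11, d_2 = (1003 - 11^2)/42 = 882/42 = 21, a_2 = floor((31 + 11)/21) = 2.
  m_3 = 21*2 - 11 = 31, d_3 = (1003 - 31^2)/21 = 42/21 = 2, a_3 = floor((31 + 31)/2) = 31.
  m_4 = 2*31 - 31 = 31, d_4 = (1003 - 31^2)/2 = 42/2 = 21, a_4 = floor((31 + 31)/21) = 2.
  m_5 = 21*2 - 31 = 11, d_5 = (1003 - 11^2)/21 = 882/21 = 42, a_5 = floor((31 + 11)/42) = 1.
  m_6 = 42*1 - 11 = 31, d_6 = (1003 - 31^2)/42 = 42/42 = 1, a_6 = floor((31 + 31)/1) = 62.
  m_7 = 1*62 - 31 = 31, d_7 = (1003 - 31^2)/1 = 42/1 = 42: (m_7, d_7) = (m_1, d_1) = (31, 42), so from here the quotients repeat a_1, ..., a_6; the period length is 6.
Hence the expansion of sqrt(1003) is a_0 = 31 followed by the repeating block 1, 2, 31, 2, 1, 62 (period 6).

[31; (1, 2, 31, 2, 1, 62)]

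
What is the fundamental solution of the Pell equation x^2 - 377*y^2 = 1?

First expand sqrt(377) as a continued fraction. With x_i = (sqrt(377) + m_i)/d_i and (m_0, d_0) = (0, 1): a_0 = floor(sqrt(377)) = 19, since 19^2 = 361 <= 377 < 400 = 20^2.
Iterate m_{i+1} = d_i*a_i - m_i, d_{i+1} = (377 - m_{i+1}^2)/d_i, a_{i+1} = floor((a_0 + m_{i+1})/d_{i+1}):
  m_1 = 1*19 - 0 = 19, d_1 = (377 - 19^2)/1 = 16/1 = 16, a_1 = floor((19 + 19)/16) = 2.
  m_2 = 16*2 - 19 = 13, d_2 = (377 - 13^2)/16 = 208/16 = 13, a_2 = floor((19 + 13)/13) = 2.
  m_3 = 13*2 - 13 = 13, d_3 = (377 - 13^2)/13 = 208/13 = 16, a_3 = floor((19 + 13)/16) = 2.
  m_4 = 16*2 - 13 = 19, d_4 = (377 - 19^2)/16 = 16/16 = 1, a_4 = floor((19 + 19)/1) = 38.
  m_5 = 1*38 - 19 = 19, d_5 = (377 - 19^2)/1 = 16/1 = 16: (m_5, d_5) = (m_1, d_1) = (19, 16), so from here the quotients repeat a_1, ..., a_4; the period length is 4.
So sqrt(377) = [19; (2, 2, 2, 38)] with period length k = 4.
k is even, so the fundamental solution of x^2 - 377y^2 = 1 is (p_{k-1}, q_{k-1}) = (p_3, q_3); compute convergents through index 3.
Convergents (p_i = a_i*p_{i-1} + p_{i-2}, q_i = a_i*q_{i-1} + q_{i-2} with p_{-2}=0, p_{-1}=1, q_{-2}=1, q_{-1}=0):
  i=0: a_0=19, p_0 = 19*1 + 0 = 19, q_0 = 19*0 + 1 = 1.
  i=1: a_1=2, p_1 = 2*19 + 1 = 39, q_1 = 2*1 + 0 = 2.
  i=2: a_2=2, p_2 = 2*39 + 19 = 97, q_2 = 2*2 + 1 = 5.
  i=3: a_3=2, p_3 = 2*97 + 39 = 233, q_3 = 2*5 + 2 = 12.
Check: 233^2 - 377*12^2 = 54289 - 54288 = 1, so (x, y) = (233, 12) solves the equation, and by the theorem it is the least positive solution.

(x, y) = (233, 12)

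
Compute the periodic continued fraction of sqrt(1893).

Write x_i = (sqrt(1893) + m_i)/d_i with (m_0, d_0) = (0, 1). a_0 = floor(sqrt(1893)) = 43, since 43^2 = 1849 <= 1893 < 1936 = 44^2.
Iterate m_{i+1} = d_i*a_i - m_i, d_{i+1} = (1893 - m_{i+1}^2)/d_i, a_{i+1} = floor((a_0 + m_{i+1})/d_{i+1}):
  m_1 = 1*43 - 0 = 43, d_1 = (1893 - 43^2)/1 = 44/1 = 44, a_1 = floor((43 + 43)/44) = 1.
  m_2 = 44*1 - 43 = 1, d_2 = (1893 - 1^2)/44 = 1892/44 = 43, a_2 = floor((43 + 1)/43) = 1.
  m_3 = 43*1 - 1 = 42, d_3 = (1893 - 42^2)/43 = 129/43 = 3, a_3 = floor((43 + 42)/3) = 28.
  m_4 = 3*28 - 42 = 42, d_4 = (1893 - 42^2)/3 = 129/3 = 43, a_4 = floor((43 + 42)/43) = 1.
  m_5 = 43*1 - 42 = 1, d_5 = (1893 - 1^2)/43 = 1892/43 = 44, a_5 = floor((43 + 1)/44) = 1.
  m_6 = 44*1 - 1 = 43, d_6 = (1893 - 43^2)/44 = 44/44 = 1, a_6 = floor((43 + 43)/1) = 86.
  m_7 = 1*86 - 43 = 43, d_7 = (1893 - 43^2)/1 = 44/1 = 44: (m_7, d_7) = (m_1, d_1) = (43, 44), so from here the quotients repeat a_1, ..., a_6; the period length is 6.
Hence the expansion of sqrt(1893) is a_0 = 43 followed by the repeating block 1, 1, 28, 1, 1, 86 (period 6).

[43; (1, 1, 28, 1, 1, 86)]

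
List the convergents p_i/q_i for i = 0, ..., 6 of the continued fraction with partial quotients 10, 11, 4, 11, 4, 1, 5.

Using the convergent recurrence p_i = a_i*p_{i-1} + p_{i-2}, q_i = a_i*q_{i-1} + q_{i-2} with p_{-2}=0, p_{-1}=1, q_{-2}=1, q_{-1}=0:
  i=0: a_0=10, p_0 = 10*1 + 0 = 10, q_0 = 10*0 + 1 = 1.
  i=1: a_1=11, p_1 = 11*10 + 1 = 111, q_1 = 11*1 + 0 = 11.
  i=2: a_2=4, p_2 = 4*111 + 10 = 454, q_2 = 4*11 + 1 = 45.
  i=3: a_3=11, p_3 = 11*454 + 111 = 5105, q_3 = 11*45 + 11 = 506.
  i=4: a_4=4, p_4 = 4*5105 + 454 = 20874, q_4 = 4*506 + 45 = 2069.
  i=5: a_5=1, p_5 = 1*20874 + 5105 = 25979, q_5 = 1*2069 + 506 = 2575.
  i=6: a_6=5, p_6 = 5*25979 + 20874 = 150769, q_6 = 5*2575 + 2069 = 14944.

10/1, 111/11, 454/45, 5105/506, 20874/2069, 25979/2575, 150769/14944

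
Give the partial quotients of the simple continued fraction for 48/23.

Run the Euclidean algorithm on 48 and 23; the successive quotients are the partial quotients a_0, a_1, ... (each step inverts the fractional part left over by the previous one):
  48 = 2*23 + 2, so a_0 = 2.
  23 = 11*2 + 1, so a_1 = 11.
  2 = 2*1 + 0, so a_2 = 2.
The remainder reaches 0 after 3 divisions, so the expansion has 3 partial quotients, read off in order.

[2; 11, 2]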